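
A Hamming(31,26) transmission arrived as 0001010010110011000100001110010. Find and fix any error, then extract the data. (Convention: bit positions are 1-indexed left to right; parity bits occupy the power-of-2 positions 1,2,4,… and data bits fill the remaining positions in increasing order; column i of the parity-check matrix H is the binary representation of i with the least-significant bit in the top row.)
Syndrome s = H · r^T (mod 2), r = 0001010010110011000100001110010:
  s[0] = (1010101010101010101010101010101)·(0001010010110011000100001110010) mod 2 = 0+0+0+0+0+0+0+0+1+0+1+0+0+0+1+0+0+0+0+0+0+0+0+0+1+0+1+0+0+0+0 mod 2 = 1
  s[1] = (0110011001100110011001100110011)·(0001010010110011000100001110010) mod 2 = 0+0+0+0+0+1+0+0+0+0+1+0+0+0+1+0+0+0+0+0+0+0+0+0+0+1+1+0+0+1+0 mod 2 = 0
  s[2] = (0001111000011110000111100001111)·(0001010010110011000100001110010) mod 2 = 0+0+0+1+0+1+0+0+0+0+0+1+0+0+1+0+0+0+0+1+0+0+0+0+0+0+0+0+0+1+0 mod 2 = 0
  s[3] = (0000000111111110000000011111111)·(0001010010110011000100001110010) mod 2 = 0+0+0+0+0+0+0+0+1+0+1+1+0+0+1+0+0+0+0+0+0+0+0+0+1+1+1+0+0+1+0 mod 2 = 0
  s[4] = (0000000000000001111111111111111)·(0001010010110011000100001110010) mod 2 = 0+0+0+0+0+0+0+0+0+0+0+0+0+0+0+1+0+0+0+1+0+0+0+0+1+1+1+0+0+1+0 mod 2 = 0
Syndrome = 10000
Column 1 of H equals this syndrome → error at bit 1 (1-indexed).
Flip bit 1: 0001010010110011000100001110010 → 1001010010110011000100001110010
Extract data bits at positions {3,5,6,7,9,10,11,12,13,14,15,17,18,19,20,21,22,23,24,25,26,27,28,29,30,31}: 00101011001000100001110010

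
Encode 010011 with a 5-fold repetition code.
Repeat each bit 5× and concatenate:
0→00000  1→11111  0→00000  0→00000  1→11111  1→11111
Codeword = 000001111100000000001111111111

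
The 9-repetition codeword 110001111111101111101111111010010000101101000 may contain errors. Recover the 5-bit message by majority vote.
Split into 9-bit blocks and majority-vote each:
  block 1 = 110001111: 6 ones, 3 zeros → 1
  block 2 = 111101111: 8 ones, 1 zeros → 1
  block 3 = 101111111: 8 ones, 1 zeros → 1
  block 4 = 010010000: 2 ones, 7 zeros → 0
  block 5 = 101101000: 4 ones, 5 zeros → 0
Decoded = 11100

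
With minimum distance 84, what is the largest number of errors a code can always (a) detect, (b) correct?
(a) Detection requires d_min ≥ e+1, so e ≤ d_min − 1 = 83.
(b) Correction requires d_min ≥ 2t+1, so t ≤ ⌊(d_min − 1)/2⌋ = ⌊83/2⌋ = 41.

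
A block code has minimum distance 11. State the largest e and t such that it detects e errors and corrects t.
(a) Detection requires d_min ≥ e+1, so e ≤ d_min − 1 = 10.
(b) Correction requires d_min ≥ 2t+1, so t ≤ ⌊(d_min − 1)/2⌋ = ⌊10/2⌋ = 5.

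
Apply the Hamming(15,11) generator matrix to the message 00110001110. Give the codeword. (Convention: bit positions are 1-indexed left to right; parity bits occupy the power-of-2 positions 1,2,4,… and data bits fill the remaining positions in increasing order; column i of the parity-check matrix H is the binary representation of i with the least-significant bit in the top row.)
Codeword c = d · G (mod 2), d = 00110001110:
  c[0] = d·G[:,0] = (00110001110)·(11011010101) mod 2 = 0+0+0+1+0+0+0+0+1+0+0 mod 2 = 0
  c[1] = d·G[:,1] = (00110001110)·(10110110011) mod 2 = 0+0+1+1+0+0+0+0+0+1+0 mod 2 = 1
  c[2] = d·G[:,2] = (00110001110)·(10000000000) mod 2 = 0+0+0+0+0+0+0+0+0+0+0 mod 2 = 0
  c[3] = d·G[:,3] = (00110001110)·(01110001111) mod 2 = 0+0+1+1+0+0+0+1+1+1+0 mod 2 = 1
  c[4] = d·G[:,4] = (00110001110)·(01000000000) mod 2 = 0+0+0+0+0+0+0+0+0+0+0 mod 2 = 0
  c[5] = d·G[:,5] = (00110001110)·(00100000000) mod 2 = 0+0+1+0+0+0+0+0+0+0+0 mod 2 = 1
  c[6] = d·G[:,6] = (00110001110)·(00010000000) mod 2 = 0+0+0+1+0+0+0+0+0+0+0 mod 2 = 1
  c[7] = d·G[:,7] = (00110001110)·(00001111111) mod 2 = 0+0+0+0+0+0+0+1+1+1+0 mod 2 = 1
  c[8] = d·G[:,8] = (00110001110)·(00001000000) mod 2 = 0+0+0+0+0+0+0+0+0+0+0 mod 2 = 0
  c[9] = d·G[:,9] = (00110001110)·(00000100000) mod 2 = 0+0+0+0+0+0+0+0+0+0+0 mod 2 = 0
  c[10] = d·G[:,10] = (00110001110)·(00000010000) mod 2 = 0+0+0+0+0+0+0+0+0+0+0 mod 2 = 0
  c[11] = d·G[:,11] = (00110001110)·(00000001000) mod 2 = 0+0+0+0+0+0+0+1+0+0+0 mod 2 = 1
  c[12] = d·G[:,12] = (00110001110)·(00000000100) mod 2 = 0+0+0+0+0+0+0+0+1+0+0 mod 2 = 1
  c[13] = d·G[:,13] = (00110001110)·(00000000010) mod 2 = 0+0+0+0+0+0+0+0+0+1+0 mod 2 = 1
  c[14] = d·G[:,14] = (00110001110)·(00000000001) mod 2 = 0+0+0+0+0+0+0+0+0+0+0 mod 2 = 0
Codeword = 010101110001110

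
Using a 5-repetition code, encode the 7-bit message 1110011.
Repeat each bit 5× and concatenate:
1→11111  1→11111  1→11111  0→00000  0→00000  1→11111  1→11111
Codeword = 11111111111111100000000001111111111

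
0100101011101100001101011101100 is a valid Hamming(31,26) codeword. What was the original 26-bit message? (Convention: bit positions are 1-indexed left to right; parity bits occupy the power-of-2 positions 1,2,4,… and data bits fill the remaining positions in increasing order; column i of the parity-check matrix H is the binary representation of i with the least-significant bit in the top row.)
Parity bits occupy power-of-2 positions; data bits are at positions {3,5,6,7,9,10,11,12,13,14,15,17,18,19,20,21,22,23,24,25,26,27,28,29,30,31} (1-indexed).
Extract: c[3]=0 c[5]=1 c[6]=0 c[7]=1 c[9]=1 c[10]=1 c[11]=1 c[12]=0 c[13]=1 c[14]=1 c[15]=0 c[17]=0 c[18]=0 c[19]=1 c[20]=1 c[21]=0 c[22]=1 c[23]=0 c[24]=1 c[25]=1 c[26]=1 c[27]=0 c[28]=1 c[29]=1 c[30]=0 c[31]=0
Data = 01011110110001101011101100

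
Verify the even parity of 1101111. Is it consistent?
Sum of all bits: 1+1+0+1+1+1+1 = 6; 6 mod 2 = 0. Result is 0 → valid parity.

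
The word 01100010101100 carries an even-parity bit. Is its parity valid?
Sum of all bits: 0+1+1+0+0+0+1+0+1+0+1+1+0+0 = 6; 6 mod 2 = 0. Result is 0 → valid parity.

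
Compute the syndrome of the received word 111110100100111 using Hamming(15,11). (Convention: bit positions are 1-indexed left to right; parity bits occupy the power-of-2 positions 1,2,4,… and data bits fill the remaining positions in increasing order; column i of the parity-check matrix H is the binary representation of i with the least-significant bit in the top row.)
Syndrome s = H · r^T (mod 2), r = 111110100100111:
  s[0] = (101010101010101)·(111110100100111) mod 2 = 1+0+1+0+1+0+1+0+0+0+0+0+1+0+1 mod 2 = 0
  s[1] = (011001100110011)·(111110100100111) mod 2 = 0+1+1+0+0+0+1+0+0+1+0+0+0+1+1 mod 2 = 0
  s[2] = (000111100001111)·(111110100100111) mod 2 = 0+0+0+1+1+0+1+0+0+0+0+0+1+1+1 mod 2 = 0
  s[3] = (000000011111111)·(111110100100111) mod 2 = 0+0+0+0+0+0+0+0+0+1+0+0+1+1+1 mod 2 = 0
Syndrome = 0000
s = 0: no error detected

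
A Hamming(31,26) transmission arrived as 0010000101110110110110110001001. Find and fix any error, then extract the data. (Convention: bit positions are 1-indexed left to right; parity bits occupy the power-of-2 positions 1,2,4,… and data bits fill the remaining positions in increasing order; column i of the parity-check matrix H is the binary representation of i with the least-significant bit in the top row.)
Syndrome s = H · r^T (mod 2), r = 0010000101110110110110110001001:
  s[0] = (1010101010101010101010101010101)·(0010000101110110110110110001001) mod 2 = 0+0+1+0+0+0+0+0+0+0+1+0+0+0+1+0+1+0+0+0+1+0+1+0+0+0+0+0+0+0+1 mod 2 = 1
  s[1] = (0110011001100110011001100110011)·(0010000101110110110110110001001) mod 2 = 0+0+1+0+0+0+0+0+0+1+1+0+0+1+1+0+0+1+0+0+0+0+1+0+0+0+0+0+0+0+1 mod 2 = 0
  s[2] = (0001111000011110000111100001111)·(0010000101110110110110110001001) mod 2 = 0+0+0+0+0+0+0+0+0+0+0+1+0+1+1+0+0+0+0+1+1+0+1+0+0+0+0+1+0+0+1 mod 2 = 0
  s[3] = (0000000111111110000000011111111)·(0010000101110110110110110001001) mod 2 = 0+0+0+0+0+0+0+1+0+1+1+1+0+1+1+0+0+0+0+0+0+0+0+1+0+0+0+1+0+0+1 mod 2 = 1
  s[4] = (0000000000000001111111111111111)·(0010000101110110110110110001001) mod 2 = 0+0+0+0+0+0+0+0+0+0+0+0+0+0+0+0+1+1+0+1+1+0+1+1+0+0+0+1+0+0+1 mod 2 = 0
Syndrome = 10010
Column 9 of H equals this syndrome → error at bit 9 (1-indexed).
Flip bit 9: 0010000101110110110110110001001 → 0010000111110110110110110001001
Extract data bits at positions {3,5,6,7,9,10,11,12,13,14,15,17,18,19,20,21,22,23,24,25,26,27,28,29,30,31}: 10001111011110110110001001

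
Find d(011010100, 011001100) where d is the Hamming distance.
XOR = 000011000, count of 1s = 2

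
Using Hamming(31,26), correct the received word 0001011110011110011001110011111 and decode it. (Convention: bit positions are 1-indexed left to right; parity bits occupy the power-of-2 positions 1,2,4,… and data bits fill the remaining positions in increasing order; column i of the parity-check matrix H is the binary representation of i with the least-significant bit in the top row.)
Syndrome s = H · r^T (mod 2), r = 0001011110011110011001110011111:
  s[0] = (1010101010101010101010101010101)·(0001011110011110011001110011111) mod 2 = 0+0+0+0+0+0+1+0+1+0+0+0+1+0+1+0+0+0+1+0+0+0+1+0+0+0+1+0+1+0+1 mod 2 = 1
  s[1] = (0110011001100110011001100110011)·(0001011110011110011001110011111) mod 2 = 0+0+0+0+0+1+1+0+0+0+0+0+0+1+1+0+0+1+1+0+0+1+1+0+0+0+1+0+0+1+1 mod 2 = 1
  s[2] = (0001111000011110000111100001111)·(0001011110011110011001110011111) mod 2 = 0+0+0+1+0+1+1+0+0+0+0+1+1+1+1+0+0+0+0+0+0+1+1+0+0+0+0+1+1+1+1 mod 2 = 1
  s[3] = (0000000111111110000000011111111)·(0001011110011110011001110011111) mod 2 = 0+0+0+0+0+0+0+1+1+0+0+1+1+1+1+0+0+0+0+0+0+0+0+1+0+0+1+1+1+1+1 mod 2 = 0
  s[4] = (0000000000000001111111111111111)·(0001011110011110011001110011111) mod 2 = 0+0+0+0+0+0+0+0+0+0+0+0+0+0+0+0+0+1+1+0+0+1+1+1+0+0+1+1+1+1+1 mod 2 = 0
Syndrome = 11100
Column 7 of H equals this syndrome → error at bit 7 (1-indexed).
Flip bit 7: 0001011110011110011001110011111 → 0001010110011110011001110011111
Extract data bits at positions {3,5,6,7,9,10,11,12,13,14,15,17,18,19,20,21,22,23,24,25,26,27,28,29,30,31}: 00101001111011001110011111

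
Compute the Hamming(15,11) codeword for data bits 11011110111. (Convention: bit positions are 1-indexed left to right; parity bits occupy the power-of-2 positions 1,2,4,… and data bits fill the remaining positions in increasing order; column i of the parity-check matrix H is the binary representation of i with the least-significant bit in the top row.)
Codeword c = d · G (mod 2), d = 11011110111:
  c[0] = d·G[:,0] = (11011110111)·(11011010101) mod 2 = 1+1+0+1+1+0+1+0+1+0+1 mod 2 = 1
  c[1] = d·G[:,1] = (11011110111)·(10110110011) mod 2 = 1+0+0+1+0+1+1+0+0+1+1 mod 2 = 0
  c[2] = d·G[:,2] = (11011110111)·(10000000000) mod 2 = 1+0+0+0+0+0+0+0+0+0+0 mod 2 = 1
  c[3] = d·G[:,3] = (11011110111)·(01110001111) mod 2 = 0+1+0+1+0+0+0+0+1+1+1 mod 2 = 1
  c[4] = d·G[:,4] = (11011110111)·(01000000000) mod 2 = 0+1+0+0+0+0+0+0+0+0+0 mod 2 = 1
  c[5] = d·G[:,5] = (11011110111)·(00100000000) mod 2 = 0+0+0+0+0+0+0+0+0+0+0 mod 2 = 0
  c[6] = d·G[:,6] = (11011110111)·(00010000000) mod 2 = 0+0+0+1+0+0+0+0+0+0+0 mod 2 = 1
  c[7] = d·G[:,7] = (11011110111)·(00001111111) mod 2 = 0+0+0+0+1+1+1+0+1+1+1 mod 2 = 0
  c[8] = d·G[:,8] = (11011110111)·(00001000000) mod 2 = 0+0+0+0+1+0+0+0+0+0+0 mod 2 = 1
  c[9] = d·G[:,9] = (11011110111)·(00000100000) mod 2 = 0+0+0+0+0+1+0+0+0+0+0 mod 2 = 1
  c[10] = d·G[:,10] = (11011110111)·(00000010000) mod 2 = 0+0+0+0+0+0+1+0+0+0+0 mod 2 = 1
  c[11] = d·G[:,11] = (11011110111)·(00000001000) mod 2 = 0+0+0+0+0+0+0+0+0+0+0 mod 2 = 0
  c[12] = d·G[:,12] = (11011110111)·(00000000100) mod 2 = 0+0+0+0+0+0+0+0+1+0+0 mod 2 = 1
  c[13] = d·G[:,13] = (11011110111)·(00000000010) mod 2 = 0+0+0+0+0+0+0+0+0+1+0 mod 2 = 1
  c[14] = d·G[:,14] = (11011110111)·(00000000001) mod 2 = 0+0+0+0+0+0+0+0+0+0+1 mod 2 = 1
Codeword = 101110101110111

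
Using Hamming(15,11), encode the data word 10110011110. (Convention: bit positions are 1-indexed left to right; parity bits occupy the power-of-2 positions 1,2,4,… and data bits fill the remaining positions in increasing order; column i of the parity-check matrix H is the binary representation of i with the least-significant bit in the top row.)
Codeword c = d · G (mod 2), d = 10110011110:
  c[0] = d·G[:,0] = (10110011110)·(11011010101) mod 2 = 1+0+0+1+0+0+1+0+1+0+0 mod 2 = 0
  c[1] = d·G[:,1] = (10110011110)·(10110110011) mod 2 = 1+0+1+1+0+0+1+0+0+1+0 mod 2 = 1
  c[2] = d·G[:,2] = (10110011110)·(10000000000) mod 2 = 1+0+0+0+0+0+0+0+0+0+0 mod 2 = 1
  c[3] = d·G[:,3] = (10110011110)·(01110001111) mod 2 = 0+0+1+1+0+0+0+1+1+1+0 mod 2 = 1
  c[4] = d·G[:,4] = (10110011110)·(01000000000) mod 2 = 0+0+0+0+0+0+0+0+0+0+0 mod 2 = 0
  c[5] = d·G[:,5] = (10110011110)·(00100000000) mod 2 = 0+0+1+0+0+0+0+0+0+0+0 mod 2 = 1
  c[6] = d·G[:,6] = (10110011110)·(00010000000) mod 2 = 0+0+0+1+0+0+0+0+0+0+0 mod 2 = 1
  c[7] = d·G[:,7] = (10110011110)·(00001111111) mod 2 = 0+0+0+0+0+0+1+1+1+1+0 mod 2 = 0
  c[8] = d·G[:,8] = (10110011110)·(00001000000) mod 2 = 0+0+0+0+0+0+0+0+0+0+0 mod 2 = 0
  c[9] = d·G[:,9] = (10110011110)·(00000100000) mod 2 = 0+0+0+0+0+0+0+0+0+0+0 mod 2 = 0
  c[10] = d·G[:,10] = (10110011110)·(00000010000) mod 2 = 0+0+0+0+0+0+1+0+0+0+0 mod 2 = 1
  c[11] = d·G[:,11] = (10110011110)·(00000001000) mod 2 = 0+0+0+0+0+0+0+1+0+0+0 mod 2 = 1
  c[12] = d·G[:,12] = (10110011110)·(00000000100) mod 2 = 0+0+0+0+0+0+0+0+1+0+0 mod 2 = 1
  c[13] = d·G[:,13] = (10110011110)·(00000000010) mod 2 = 0+0+0+0+0+0+0+0+0+1+0 mod 2 = 1
  c[14] = d·G[:,14] = (10110011110)·(00000000001) mod 2 = 0+0+0+0+0+0+0+0+0+0+0 mod 2 = 0
Codeword = 011101100011110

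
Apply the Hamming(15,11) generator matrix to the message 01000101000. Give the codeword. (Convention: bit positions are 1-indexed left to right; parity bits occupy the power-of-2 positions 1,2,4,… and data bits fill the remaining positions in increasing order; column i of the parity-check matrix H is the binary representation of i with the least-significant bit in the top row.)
Codeword c = d · G (mod 2), d = 01000101000:
  c[0] = d·G[:,0] = (01000101000)·(11011010101) mod 2 = 0+1+0+0+0+0+0+0+0+0+0 mod 2 = 1
  c[1] = d·G[:,1] = (01000101000)·(10110110011) mod 2 = 0+0+0+0+0+1+0+0+0+0+0 mod 2 = 1
  c[2] = d·G[:,2] = (01000101000)·(10000000000) mod 2 = 0+0+0+0+0+0+0+0+0+0+0 mod 2 = 0
  c[3] = d·G[:,3] = (01000101000)·(01110001111) mod 2 = 0+1+0+0+0+0+0+1+0+0+0 mod 2 = 0
  c[4] = d·G[:,4] = (01000101000)·(01000000000) mod 2 = 0+1+0+0+0+0+0+0+0+0+0 mod 2 = 1
  c[5] = d·G[:,5] = (01000101000)·(00100000000) mod 2 = 0+0+0+0+0+0+0+0+0+0+0 mod 2 = 0
  c[6] = d·G[:,6] = (01000101000)·(00010000000) mod 2 = 0+0+0+0+0+0+0+0+0+0+0 mod 2 = 0
  c[7] = d·G[:,7] = (01000101000)·(00001111111) mod 2 = 0+0+0+0+0+1+0+1+0+0+0 mod 2 = 0
  c[8] = d·G[:,8] = (01000101000)·(00001000000) mod 2 = 0+0+0+0+0+0+0+0+0+0+0 mod 2 = 0
  c[9] = d·G[:,9] = (01000101000)·(00000100000) mod 2 = 0+0+0+0+0+1+0+0+0+0+0 mod 2 = 1
  c[10] = d·G[:,10] = (01000101000)·(00000010000) mod 2 = 0+0+0+0+0+0+0+0+0+0+0 mod 2 = 0
  c[11] = d·G[:,11] = (01000101000)·(00000001000) mod 2 = 0+0+0+0+0+0+0+1+0+0+0 mod 2 = 1
  c[12] = d·G[:,12] = (01000101000)·(00000000100) mod 2 = 0+0+0+0+0+0+0+0+0+0+0 mod 2 = 0
  c[13] = d·G[:,13] = (01000101000)·(00000000010) mod 2 = 0+0+0+0+0+0+0+0+0+0+0 mod 2 = 0
  c[14] = d·G[:,14] = (01000101000)·(00000000001) mod 2 = 0+0+0+0+0+0+0+0+0+0+0 mod 2 = 0
Codeword = 110010000101000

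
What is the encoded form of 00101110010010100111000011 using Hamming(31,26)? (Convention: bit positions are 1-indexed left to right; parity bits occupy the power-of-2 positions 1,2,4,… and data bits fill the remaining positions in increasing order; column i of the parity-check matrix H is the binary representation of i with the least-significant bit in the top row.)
Codeword c = d · G (mod 2), d = 00101110010010100111000011:
  c[0] = d·G[:,0] = (00101110010010100111000011)·(11011010101101010101010101) mod 2 = 0+0+0+0+1+0+1+0+0+0+0+0+0+0+0+0+0+1+0+1+0+0+0+0+0+1 mod 2 = 1
  c[1] = d·G[:,1] = (00101110010010100111000011)·(10110110011011001100110011) mod 2 = 0+0+1+0+0+1+1+0+0+1+0+0+1+0+0+0+0+1+0+0+0+0+0+0+1+1 mod 2 = 0
  c[2] = d·G[:,2] = (00101110010010100111000011)·(10000000000000000000000000) mod 2 = 0+0+0+0+0+0+0+0+0+0+0+0+0+0+0+0+0+0+0+0+0+0+0+0+0+0 mod 2 = 0
  c[3] = d·G[:,3] = (00101110010010100111000011)·(01110001111000111100001111) mod 2 = 0+0+1+0+0+0+0+0+0+1+0+0+0+0+1+0+0+1+0+0+0+0+0+0+1+1 mod 2 = 0
  c[4] = d·G[:,4] = (00101110010010100111000011)·(01000000000000000000000000) mod 2 = 0+0+0+0+0+0+0+0+0+0+0+0+0+0+0+0+0+0+0+0+0+0+0+0+0+0 mod 2 = 0
  c[5] = d·G[:,5] = (00101110010010100111000011)·(00100000000000000000000000) mod 2 = 0+0+1+0+0+0+0+0+0+0+0+0+0+0+0+0+0+0+0+0+0+0+0+0+0+0 mod 2 = 1
  c[6] = d·G[:,6] = (00101110010010100111000011)·(00010000000000000000000000) mod 2 = 0+0+0+0+0+0+0+0+0+0+0+0+0+0+0+0+0+0+0+0+0+0+0+0+0+0 mod 2 = 0
  c[7] = d·G[:,7] = (00101110010010100111000011)·(00001111111000000011111111) mod 2 = 0+0+0+0+1+1+1+0+0+1+0+0+0+0+0+0+0+0+1+1+0+0+0+0+1+1 mod 2 = 0
  c[8] = d·G[:,8] = (00101110010010100111000011)·(00001000000000000000000000) mod 2 = 0+0+0+0+1+0+0+0+0+0+0+0+0+0+0+0+0+0+0+0+0+0+0+0+0+0 mod 2 = 1
  c[9] = d·G[:,9] = (00101110010010100111000011)·(00000100000000000000000000) mod 2 = 0+0+0+0+0+1+0+0+0+0+0+0+0+0+0+0+0+0+0+0+0+0+0+0+0+0 mod 2 = 1
  c[10] = d·G[:,10] = (00101110010010100111000011)·(00000010000000000000000000) mod 2 = 0+0+0+0+0+0+1+0+0+0+0+0+0+0+0+0+0+0+0+0+0+0+0+0+0+0 mod 2 = 1
  c[11] = d·G[:,11] = (00101110010010100111000011)·(00000001000000000000000000) mod 2 = 0+0+0+0+0+0+0+0+0+0+0+0+0+0+0+0+0+0+0+0+0+0+0+0+0+0 mod 2 = 0
  c[12] = d·G[:,12] = (00101110010010100111000011)·(00000000100000000000000000) mod 2 = 0+0+0+0+0+0+0+0+0+0+0+0+0+0+0+0+0+0+0+0+0+0+0+0+0+0 mod 2 = 0
  c[13] = d·G[:,13] = (00101110010010100111000011)·(00000000010000000000000000) mod 2 = 0+0+0+0+0+0+0+0+0+1+0+0+0+0+0+0+0+0+0+0+0+0+0+0+0+0 mod 2 = 1
  c[14] = d·G[:,14] = (00101110010010100111000011)·(00000000001000000000000000) mod 2 = 0+0+0+0+0+0+0+0+0+0+0+0+0+0+0+0+0+0+0+0+0+0+0+0+0+0 mod 2 = 0
  c[15] = d·G[:,15] = (00101110010010100111000011)·(00000000000111111111111111) mod 2 = 0+0+0+0+0+0+0+0+0+0+0+0+1+0+1+0+0+1+1+1+0+0+0+0+1+1 mod 2 = 1
  c[16] = d·G[:,16] = (00101110010010100111000011)·(00000000000100000000000000) mod 2 = 0+0+0+0+0+0+0+0+0+0+0+0+0+0+0+0+0+0+0+0+0+0+0+0+0+0 mod 2 = 0
  c[17] = d·G[:,17] = (00101110010010100111000011)·(00000000000010000000000000) mod 2 = 0+0+0+0+0+0+0+0+0+0+0+0+1+0+0+0+0+0+0+0+0+0+0+0+0+0 mod 2 = 1
  c[18] = d·G[:,18] = (00101110010010100111000011)·(00000000000001000000000000) mod 2 = 0+0+0+0+0+0+0+0+0+0+0+0+0+0+0+0+0+0+0+0+0+0+0+0+0+0 mod 2 = 0
  c[19] = d·G[:,19] = (00101110010010100111000011)·(00000000000000100000000000) mod 2 = 0+0+0+0+0+0+0+0+0+0+0+0+0+0+1+0+0+0+0+0+0+0+0+0+0+0 mod 2 = 1
  c[20] = d·G[:,20] = (00101110010010100111000011)·(00000000000000010000000000) mod 2 = 0+0+0+0+0+0+0+0+0+0+0+0+0+0+0+0+0+0+0+0+0+0+0+0+0+0 mod 2 = 0
  c[21] = d·G[:,21] = (00101110010010100111000011)·(00000000000000001000000000) mod 2 = 0+0+0+0+0+0+0+0+0+0+0+0+0+0+0+0+0+0+0+0+0+0+0+0+0+0 mod 2 = 0
  c[22] = d·G[:,22] = (00101110010010100111000011)·(00000000000000000100000000) mod 2 = 0+0+0+0+0+0+0+0+0+0+0+0+0+0+0+0+0+1+0+0+0+0+0+0+0+0 mod 2 = 1
  c[23] = d·G[:,23] = (00101110010010100111000011)·(00000000000000000010000000) mod 2 = 0+0+0+0+0+0+0+0+0+0+0+0+0+0+0+0+0+0+1+0+0+0+0+0+0+0 mod 2 = 1
  c[24] = d·G[:,24] = (00101110010010100111000011)·(00000000000000000001000000) mod 2 = 0+0+0+0+0+0+0+0+0+0+0+0+0+0+0+0+0+0+0+1+0+0+0+0+0+0 mod 2 = 1
  c[25] = d·G[:,25] = (00101110010010100111000011)·(00000000000000000000100000) mod 2 = 0+0+0+0+0+0+0+0+0+0+0+0+0+0+0+0+0+0+0+0+0+0+0+0+0+0 mod 2 = 0
  c[26] = d·G[:,26] = (00101110010010100111000011)·(00000000000000000000010000) mod 2 = 0+0+0+0+0+0+0+0+0+0+0+0+0+0+0+0+0+0+0+0+0+0+0+0+0+0 mod 2 = 0
  c[27] = d·G[:,27] = (00101110010010100111000011)·(00000000000000000000001000) mod 2 = 0+0+0+0+0+0+0+0+0+0+0+0+0+0+0+0+0+0+0+0+0+0+0+0+0+0 mod 2 = 0
  c[28] = d·G[:,28] = (00101110010010100111000011)·(00000000000000000000000100) mod 2 = 0+0+0+0+0+0+0+0+0+0+0+0+0+0+0+0+0+0+0+0+0+0+0+0+0+0 mod 2 = 0
  c[29] = d·G[:,29] = (00101110010010100111000011)·(00000000000000000000000010) mod 2 = 0+0+0+0+0+0+0+0+0+0+0+0+0+0+0+0+0+0+0+0+0+0+0+0+1+0 mod 2 = 1
  c[30] = d·G[:,30] = (00101110010010100111000011)·(00000000000000000000000001) mod 2 = 0+0+0+0+0+0+0+0+0+0+0+0+0+0+0+0+0+0+0+0+0+0+0+0+0+1 mod 2 = 1
Codeword = 1000010011100101010100111000011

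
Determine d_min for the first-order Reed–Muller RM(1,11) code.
d_min = 1024 (RM(1,11) has length 2048 and minimum distance 2^(m−1) = 1024).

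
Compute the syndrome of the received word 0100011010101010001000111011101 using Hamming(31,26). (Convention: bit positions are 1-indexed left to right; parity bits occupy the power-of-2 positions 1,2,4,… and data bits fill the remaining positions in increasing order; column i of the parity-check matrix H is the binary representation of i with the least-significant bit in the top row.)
Syndrome s = H · r^T (mod 2), r = 0100011010101010001000111011101:
  s[0] = (1010101010101010101010101010101)·(0100011010101010001000111011101) mod 2 = 0+0+0+0+0+0+1+0+1+0+1+0+1+0+1+0+0+0+1+0+0+0+1+0+1+0+1+0+1+0+1 mod 2 = 1
  s[1] = (0110011001100110011001100110011)·(0100011010101010001000111011101) mod 2 = 0+1+0+0+0+1+1+0+0+0+1+0+0+0+1+0+0+0+1+0+0+0+1+0+0+0+1+0+0+0+1 mod 2 = 1
  s[2] = (0001111000011110000111100001111)·(0100011010101010001000111011101) mod 2 = 0+0+0+0+0+1+1+0+0+0+0+0+1+0+1+0+0+0+0+0+0+0+1+0+0+0+0+1+1+0+1 mod 2 = 0
  s[3] = (0000000111111110000000011111111)·(0100011010101010001000111011101) mod 2 = 0+0+0+0+0+0+0+0+1+0+1+0+1+0+1+0+0+0+0+0+0+0+0+1+1+0+1+1+1+0+1 mod 2 = 0
  s[4] = (0000000000000001111111111111111)·(0100011010101010001000111011101) mod 2 = 0+0+0+0+0+0+0+0+0+0+0+0+0+0+0+0+0+0+1+0+0+0+1+1+1+0+1+1+1+0+1 mod 2 = 0
Syndrome = 11000
Non-zero syndrome: error at position 3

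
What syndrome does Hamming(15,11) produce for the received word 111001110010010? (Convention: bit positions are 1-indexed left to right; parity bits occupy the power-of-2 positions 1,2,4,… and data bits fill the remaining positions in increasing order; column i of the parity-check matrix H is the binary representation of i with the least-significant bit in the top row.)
Syndrome s = H · r^T (mod 2), r = 111001110010010:
  s[0] = (101010101010101)·(111001110010010) mod 2 = 1+0+1+0+0+0+1+0+0+0+1+0+0+0+0 mod 2 = 0
  s[1] = (011001100110011)·(111001110010010) mod 2 = 0+1+1+0+0+1+1+0+0+0+1+0+0+1+0 mod 2 = 0
  s[2] = (000111100001111)·(111001110010010) mod 2 = 0+0+0+0+0+1+1+0+0+0+0+0+0+1+0 mod 2 = 1
  s[3] = (000000011111111)·(111001110010010) mod 2 = 0+0+0+0+0+0+0+1+0+0+1+0+0+1+0 mod 2 = 1
Syndrome = 0011
Non-zero syndrome: error at position 12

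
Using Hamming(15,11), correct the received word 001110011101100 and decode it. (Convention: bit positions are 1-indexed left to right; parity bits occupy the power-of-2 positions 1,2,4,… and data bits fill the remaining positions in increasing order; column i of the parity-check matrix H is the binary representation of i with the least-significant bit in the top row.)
Syndrome s = H · r^T (mod 2), r = 001110011101100:
  s[0] = (101010101010101)·(001110011101100) mod 2 = 0+0+1+0+1+0+0+0+1+0+0+0+1+0+0 mod 2 = 0
  s[1] = (011001100110011)·(001110011101100) mod 2 = 0+0+1+0+0+0+0+0+0+1+0+0+0+0+0 mod 2 = 0
  s[2] = (000111100001111)·(001110011101100) mod 2 = 0+0+0+1+1+0+0+0+0+0+0+1+1+0+0 mod 2 = 0
  s[3] = (000000011111111)·(001110011101100) mod 2 = 0+0+0+0+0+0+0+1+1+1+0+1+1+0+0 mod 2 = 1
Syndrome = 0001
Column 8 of H equals this syndrome → error at bit 8 (1-indexed).
Flip bit 8: 001110011101100 → 001110001101100
Extract data bits at positions {3,5,6,7,9,10,11,12,13,14,15}: 11001101100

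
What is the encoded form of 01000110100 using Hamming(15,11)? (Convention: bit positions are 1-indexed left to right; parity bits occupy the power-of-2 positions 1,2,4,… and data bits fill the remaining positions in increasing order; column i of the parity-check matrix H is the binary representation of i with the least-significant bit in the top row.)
Codeword c = d · G (mod 2), d = 01000110100:
  c[0] = d·G[:,0] = (01000110100)·(11011010101) mod 2 = 0+1+0+0+0+0+1+0+1+0+0 mod 2 = 1
  c[1] = d·G[:,1] = (01000110100)·(10110110011) mod 2 = 0+0+0+0+0+1+1+0+0+0+0 mod 2 = 0
  c[2] = d·G[:,2] = (01000110100)·(10000000000) mod 2 = 0+0+0+0+0+0+0+0+0+0+0 mod 2 = 0
  c[3] = d·G[:,3] = (01000110100)·(01110001111) mod 2 = 0+1+0+0+0+0+0+0+1+0+0 mod 2 = 0
  c[4] = d·G[:,4] = (01000110100)·(01000000000) mod 2 = 0+1+0+0+0+0+0+0+0+0+0 mod 2 = 1
  c[5] = d·G[:,5] = (01000110100)·(00100000000) mod 2 = 0+0+0+0+0+0+0+0+0+0+0 mod 2 = 0
  c[6] = d·G[:,6] = (01000110100)·(00010000000) mod 2 = 0+0+0+0+0+0+0+0+0+0+0 mod 2 = 0
  c[7] = d·G[:,7] = (01000110100)·(00001111111) mod 2 = 0+0+0+0+0+1+1+0+1+0+0 mod 2 = 1
  c[8] = d·G[:,8] = (01000110100)·(00001000000) mod 2 = 0+0+0+0+0+0+0+0+0+0+0 mod 2 = 0
  c[9] = d·G[:,9] = (01000110100)·(00000100000) mod 2 = 0+0+0+0+0+1+0+0+0+0+0 mod 2 = 1
  c[10] = d·G[:,10] = (01000110100)·(00000010000) mod 2 = 0+0+0+0+0+0+1+0+0+0+0 mod 2 = 1
  c[11] = d·G[:,11] = (01000110100)·(00000001000) mod 2 = 0+0+0+0+0+0+0+0+0+0+0 mod 2 = 0
  c[12] = d·G[:,12] = (01000110100)·(00000000100) mod 2 = 0+0+0+0+0+0+0+0+1+0+0 mod 2 = 1
  c[13] = d·G[:,13] = (01000110100)·(00000000010) mod 2 = 0+0+0+0+0+0+0+0+0+0+0 mod 2 = 0
  c[14] = d·G[:,14] = (01000110100)·(00000000001) mod 2 = 0+0+0+0+0+0+0+0+0+0+0 mod 2 = 0
Codeword = 100010010110100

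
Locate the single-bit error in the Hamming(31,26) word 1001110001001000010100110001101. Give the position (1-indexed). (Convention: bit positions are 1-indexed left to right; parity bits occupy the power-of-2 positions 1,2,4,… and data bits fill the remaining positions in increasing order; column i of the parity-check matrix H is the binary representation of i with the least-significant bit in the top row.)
Syndrome s = H · r^T (mod 2), r = 1001110001001000010100110001101:
  s[0] = (1010101010101010101010101010101)·(1001110001001000010100110001101) mod 2 = 1+0+0+0+1+0+0+0+0+0+0+0+1+0+0+0+0+0+0+0+0+0+1+0+0+0+0+0+1+0+1 mod 2 = 0
  s[1] = (0110011001100110011001100110011)·(1001110001001000010100110001101) mod 2 = 0+0+0+0+0+1+0+0+0+1+0+0+0+0+0+0+0+1+0+0+0+0+1+0+0+0+0+0+0+0+1 mod 2 = 1
  s[2] = (0001111000011110000111100001111)·(1001110001001000010100110001101) mod 2 = 0+0+0+1+1+1+0+0+0+0+0+0+1+0+0+0+0+0+0+1+0+0+1+0+0+0+0+1+1+0+1 mod 2 = 1
  s[3] = (0000000111111110000000011111111)·(1001110001001000010100110001101) mod 2 = 0+0+0+0+0+0+0+0+0+1+0+0+1+0+0+0+0+0+0+0+0+0+0+1+0+0+0+1+1+0+1 mod 2 = 0
  s[4] = (0000000000000001111111111111111)·(1001110001001000010100110001101) mod 2 = 0+0+0+0+0+0+0+0+0+0+0+0+0+0+0+0+0+1+0+1+0+0+1+1+0+0+0+1+1+0+1 mod 2 = 1
Syndrome = 01101
Column i of H is the binary representation of i, so the syndrome is the binary index of the flipped bit.
Read s = 01101 with s[0] as LSB: 0·2^0 + 1·2^1 + 1·2^2 + 0·2^3 + 1·2^4 = 22.
Error is at bit position 22.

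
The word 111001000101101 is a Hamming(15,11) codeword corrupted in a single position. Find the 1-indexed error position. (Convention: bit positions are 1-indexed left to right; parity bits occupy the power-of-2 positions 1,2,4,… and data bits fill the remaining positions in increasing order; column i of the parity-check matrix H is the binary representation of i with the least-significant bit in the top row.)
Syndrome s = H · r^T (mod 2), r = 111001000101101:
  s[0] = (101010101010101)·(111001000101101) mod 2 = 1+0+1+0+0+0+0+0+0+0+0+0+1+0+1 mod 2 = 0
  s[1] = (011001100110011)·(111001000101101) mod 2 = 0+1+1+0+0+1+0+0+0+1+0+0+0+0+1 mod 2 = 1
  s[2] = (000111100001111)·(111001000101101) mod 2 = 0+0+0+0+0+1+0+0+0+0+0+1+1+0+1 mod 2 = 0
  s[3] = (000000011111111)·(111001000101101) mod 2 = 0+0+0+0+0+0+0+0+0+1+0+1+1+0+1 mod 2 = 0
Syndrome = 0100
Column i of H is the binary representation of i, so the syndrome is the binary index of the flipped bit.
Read s = 0100 with s[0] as LSB: 0·2^0 + 1·2^1 + 0·2^2 + 0·2^3 = 2.
Error is at bit position 2.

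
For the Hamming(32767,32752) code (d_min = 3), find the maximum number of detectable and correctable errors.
Detection only: up to d_min − 1 = 2 errors.
Correction: up to ⌊(d_min − 1)/2⌋ = ⌊2/2⌋ = 1 errors.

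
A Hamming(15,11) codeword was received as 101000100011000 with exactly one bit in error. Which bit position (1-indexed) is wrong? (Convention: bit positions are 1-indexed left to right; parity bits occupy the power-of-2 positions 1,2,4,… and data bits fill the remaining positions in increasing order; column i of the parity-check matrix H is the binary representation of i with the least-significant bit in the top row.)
Syndrome s = H · r^T (mod 2), r = 101000100011000:
  s[0] = (101010101010101)·(101000100011000) mod 2 = 1+0+1+0+0+0+1+0+0+0+1+0+0+0+0 mod 2 = 0
  s[1] = (011001100110011)·(101000100011000) mod 2 = 0+0+1+0+0+0+1+0+0+0+1+0+0+0+0 mod 2 = 1
  s[2] = (000111100001111)·(101000100011000) mod 2 = 0+0+0+0+0+0+1+0+0+0+0+1+0+0+0 mod 2 = 0
  s[3] = (000000011111111)·(101000100011000) mod 2 = 0+0+0+0+0+0+0+0+0+0+1+1+0+0+0 mod 2 = 0
Syndrome = 0100
Column i of H is the binary representation of i, so the syndrome is the binary index of the flipped bit.
Read s = 0100 with s[0] as LSB: 0·2^0 + 1·2^1 + 0·2^2 + 0·2^3 = 2.
Error is at bit position 2.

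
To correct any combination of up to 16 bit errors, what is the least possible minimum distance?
Correcting t errors requires d_min ≥ 2t + 1 = 2·16 + 1 = 33.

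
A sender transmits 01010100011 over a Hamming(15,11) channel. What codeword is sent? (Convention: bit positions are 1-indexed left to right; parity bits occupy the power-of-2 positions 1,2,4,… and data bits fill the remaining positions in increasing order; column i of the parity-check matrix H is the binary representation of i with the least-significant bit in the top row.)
Codeword c = d · G (mod 2), d = 01010100011:
  c[0] = d·G[:,0] = (01010100011)·(11011010101) mod 2 = 0+1+0+1+0+0+0+0+0+0+1 mod 2 = 1
  c[1] = d·G[:,1] = (01010100011)·(10110110011) mod 2 = 0+0+0+1+0+1+0+0+0+1+1 mod 2 = 0
  c[2] = d·G[:,2] = (01010100011)·(10000000000) mod 2 = 0+0+0+0+0+0+0+0+0+0+0 mod 2 = 0
  c[3] = d·G[:,3] = (01010100011)·(01110001111) mod 2 = 0+1+0+1+0+0+0+0+0+1+1 mod 2 = 0
  c[4] = d·G[:,4] = (01010100011)·(01000000000) mod 2 = 0+1+0+0+0+0+0+0+0+0+0 mod 2 = 1
  c[5] = d·G[:,5] = (01010100011)·(00100000000) mod 2 = 0+0+0+0+0+0+0+0+0+0+0 mod 2 = 0
  c[6] = d·G[:,6] = (01010100011)·(00010000000) mod 2 = 0+0+0+1+0+0+0+0+0+0+0 mod 2 = 1
  c[7] = d·G[:,7] = (01010100011)·(00001111111) mod 2 = 0+0+0+0+0+1+0+0+0+1+1 mod 2 = 1
  c[8] = d·G[:,8] = (01010100011)·(00001000000) mod 2 = 0+0+0+0+0+0+0+0+0+0+0 mod 2 = 0
  c[9] = d·G[:,9] = (01010100011)·(00000100000) mod 2 = 0+0+0+0+0+1+0+0+0+0+0 mod 2 = 1
  c[10] = d·G[:,10] = (01010100011)·(00000010000) mod 2 = 0+0+0+0+0+0+0+0+0+0+0 mod 2 = 0
  c[11] = d·G[:,11] = (01010100011)·(00000001000) mod 2 = 0+0+0+0+0+0+0+0+0+0+0 mod 2 = 0
  c[12] = d·G[:,12] = (01010100011)·(00000000100) mod 2 = 0+0+0+0+0+0+0+0+0+0+0 mod 2 = 0
  c[13] = d·G[:,13] = (01010100011)·(00000000010) mod 2 = 0+0+0+0+0+0+0+0+0+1+0 mod 2 = 1
  c[14] = d·G[:,14] = (01010100011)·(00000000001) mod 2 = 0+0+0+0+0+0+0+0+0+0+1 mod 2 = 1
Codeword = 100010110100011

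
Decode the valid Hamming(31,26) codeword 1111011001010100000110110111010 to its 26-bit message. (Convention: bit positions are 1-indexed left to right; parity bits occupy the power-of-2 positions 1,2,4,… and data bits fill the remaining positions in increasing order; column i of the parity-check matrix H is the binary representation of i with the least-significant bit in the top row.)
Parity bits occupy power-of-2 positions; data bits are at positions {3,5,6,7,9,10,11,12,13,14,15,17,18,19,20,21,22,23,24,25,26,27,28,29,30,31} (1-indexed).
Extract: c[3]=1 c[5]=0 c[6]=1 c[7]=1 c[9]=0 c[10]=1 c[11]=0 c[12]=1 c[13]=0 c[14]=1 c[15]=0 c[17]=0 c[18]=0 c[19]=0 c[20]=1 c[21]=1 c[22]=0 c[23]=1 c[24]=1 c[25]=0 c[26]=1 c[27]=1 c[28]=1 c[29]=0 c[30]=1 c[31]=0
Data = 10110101010000110110111010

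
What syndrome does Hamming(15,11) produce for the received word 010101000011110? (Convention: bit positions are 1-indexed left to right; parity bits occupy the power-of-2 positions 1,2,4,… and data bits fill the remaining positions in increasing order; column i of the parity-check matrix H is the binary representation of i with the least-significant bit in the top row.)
Syndrome s = H · r^T (mod 2), r = 010101000011110:
  s[0] = (101010101010101)·(010101000011110) mod 2 = 0+0+0+0+0+0+0+0+0+0+1+0+1+0+0 mod 2 = 0
  s[1] = (011001100110011)·(010101000011110) mod 2 = 0+1+0+0+0+1+0+0+0+0+1+0+0+1+0 mod 2 = 0
  s[2] = (000111100001111)·(010101000011110) mod 2 = 0+0+0+1+0+1+0+0+0+0+0+1+1+1+0 mod 2 = 1
  s[3] = (000000011111111)·(010101000011110) mod 2 = 0+0+0+0+0+0+0+0+0+0+1+1+1+1+0 mod 2 = 0
Syndrome = 0010
Non-zero syndrome: error at position 4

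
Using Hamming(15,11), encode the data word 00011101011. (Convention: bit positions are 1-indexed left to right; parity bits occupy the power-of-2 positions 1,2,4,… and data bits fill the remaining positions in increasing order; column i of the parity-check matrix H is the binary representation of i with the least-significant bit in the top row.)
Codeword c = d · G (mod 2), d = 00011101011:
  c[0] = d·G[:,0] = (00011101011)·(11011010101) mod 2 = 0+0+0+1+1+0+0+0+0+0+1 mod 2 = 1
  c[1] = d·G[:,1] = (00011101011)·(10110110011) mod 2 = 0+0+0+1+0+1+0+0+0+1+1 mod 2 = 0
  c[2] = d·G[:,2] = (00011101011)·(10000000000) mod 2 = 0+0+0+0+0+0+0+0+0+0+0 mod 2 = 0
  c[3] = d·G[:,3] = (00011101011)·(01110001111) mod 2 = 0+0+0+1+0+0+0+1+0+1+1 mod 2 = 0
  c[4] = d·G[:,4] = (00011101011)·(01000000000) mod 2 = 0+0+0+0+0+0+0+0+0+0+0 mod 2 = 0
  c[5] = d·G[:,5] = (00011101011)·(00100000000) mod 2 = 0+0+0+0+0+0+0+0+0+0+0 mod 2 = 0
  c[6] = d·G[:,6] = (00011101011)·(00010000000) mod 2 = 0+0+0+1+0+0+0+0+0+0+0 mod 2 = 1
  c[7] = d·G[:,7] = (00011101011)·(00001111111) mod 2 = 0+0+0+0+1+1+0+1+0+1+1 mod 2 = 1
  c[8] = d·G[:,8] = (00011101011)·(00001000000) mod 2 = 0+0+0+0+1+0+0+0+0+0+0 mod 2 = 1
  c[9] = d·G[:,9] = (00011101011)·(00000100000) mod 2 = 0+0+0+0+0+1+0+0+0+0+0 mod 2 = 1
  c[10] = d·G[:,10] = (00011101011)·(00000010000) mod 2 = 0+0+0+0+0+0+0+0+0+0+0 mod 2 = 0
  c[11] = d·G[:,11] = (00011101011)·(00000001000) mod 2 = 0+0+0+0+0+0+0+1+0+0+0 mod 2 = 1
  c[12] = d·G[:,12] = (00011101011)·(00000000100) mod 2 = 0+0+0+0+0+0+0+0+0+0+0 mod 2 = 0
  c[13] = d·G[:,13] = (00011101011)·(00000000010) mod 2 = 0+0+0+0+0+0+0+0+0+1+0 mod 2 = 1
  c[14] = d·G[:,14] = (00011101011)·(00000000001) mod 2 = 0+0+0+0+0+0+0+0+0+0+1 mod 2 = 1
Codeword = 100000111101011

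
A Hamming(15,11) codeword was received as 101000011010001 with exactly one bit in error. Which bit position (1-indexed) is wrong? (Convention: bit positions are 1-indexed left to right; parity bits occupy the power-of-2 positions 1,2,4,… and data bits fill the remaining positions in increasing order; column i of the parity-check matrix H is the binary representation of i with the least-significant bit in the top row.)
Syndrome s = H · r^T (mod 2), r = 101000011010001:
  s[0] = (101010101010101)·(101000011010001) mod 2 = 1+0+1+0+0+0+0+0+1+0+1+0+0+0+1 mod 2 = 1
  s[1] = (011001100110011)·(101000011010001) mod 2 = 0+0+1+0+0+0+0+0+0+0+1+0+0+0+1 mod 2 = 1
  s[2] = (000111100001111)·(101000011010001) mod 2 = 0+0+0+0+0+0+0+0+0+0+0+0+0+0+1 mod 2 = 1
  s[3] = (000000011111111)·(101000011010001) mod 2 = 0+0+0+0+0+0+0+1+1+0+1+0+0+0+1 mod 2 = 0
Syndrome = 1110
Column i of H is the binary representation of i, so the syndrome is the binary index of the flipped bit.
Read s = 1110 with s[0] as LSB: 1·2^0 + 1·2^1 + 1·2^2 + 0·2^3 = 7.
Error is at bit position 7.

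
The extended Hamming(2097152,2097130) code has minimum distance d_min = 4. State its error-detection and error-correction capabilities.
Detection only: up to d_min − 1 = 3 errors.
Correction: up to ⌊(d_min − 1)/2⌋ = ⌊3/2⌋ = 1 errors.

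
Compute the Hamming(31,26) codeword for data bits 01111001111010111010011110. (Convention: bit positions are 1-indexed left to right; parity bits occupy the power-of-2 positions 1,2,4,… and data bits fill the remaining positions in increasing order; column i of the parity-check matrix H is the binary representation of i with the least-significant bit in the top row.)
Codeword c = d · G (mod 2), d = 01111001111010111010011110:
  c[0] = d·G[:,0] = (01111001111010111010011110)·(11011010101101010101010101) mod 2 = 0+1+0+1+1+0+0+0+1+0+1+0+0+0+0+1+0+0+0+0+0+1+0+1+0+0 mod 2 = 0
  c[1] = d·G[:,1] = (01111001111010111010011110)·(10110110011011001100110011) mod 2 = 0+0+1+1+0+0+0+0+0+1+1+0+1+0+0+0+1+0+0+0+0+1+0+0+1+0 mod 2 = 0
  c[2] = d·G[:,2] = (01111001111010111010011110)·(10000000000000000000000000) mod 2 = 0+0+0+0+0+0+0+0+0+0+0+0+0+0+0+0+0+0+0+0+0+0+0+0+0+0 mod 2 = 0
  c[3] = d·G[:,3] = (01111001111010111010011110)·(01110001111000111100001111) mod 2 = 0+1+1+1+0+0+0+1+1+1+1+0+0+0+1+1+1+0+0+0+0+0+1+1+1+0 mod 2 = 1
  c[4] = d·G[:,4] = (01111001111010111010011110)·(01000000000000000000000000) mod 2 = 0+1+0+0+0+0+0+0+0+0+0+0+0+0+0+0+0+0+0+0+0+0+0+0+0+0 mod 2 = 1
  c[5] = d·G[:,5] = (01111001111010111010011110)·(00100000000000000000000000) mod 2 = 0+0+1+0+0+0+0+0+0+0+0+0+0+0+0+0+0+0+0+0+0+0+0+0+0+0 mod 2 = 1
  c[6] = d·G[:,6] = (01111001111010111010011110)·(00010000000000000000000000) mod 2 = 0+0+0+1+0+0+0+0+0+0+0+0+0+0+0+0+0+0+0+0+0+0+0+0+0+0 mod 2 = 1
  c[7] = d·G[:,7] = (01111001111010111010011110)·(00001111111000000011111111) mod 2 = 0+0+0+0+1+0+0+1+1+1+1+0+0+0+0+0+0+0+1+0+0+1+1+1+1+0 mod 2 = 0
  c[8] = d·G[:,8] = (01111001111010111010011110)·(00001000000000000000000000) mod 2 = 0+0+0+0+1+0+0+0+0+0+0+0+0+0+0+0+0+0+0+0+0+0+0+0+0+0 mod 2 = 1
  c[9] = d·G[:,9] = (01111001111010111010011110)·(00000100000000000000000000) mod 2 = 0+0+0+0+0+0+0+0+0+0+0+0+0+0+0+0+0+0+0+0+0+0+0+0+0+0 mod 2 = 0
  c[10] = d·G[:,10] = (01111001111010111010011110)·(00000010000000000000000000) mod 2 = 0+0+0+0+0+0+0+0+0+0+0+0+0+0+0+0+0+0+0+0+0+0+0+0+0+0 mod 2 = 0
  c[11] = d·G[:,11] = (01111001111010111010011110)·(00000001000000000000000000) mod 2 = 0+0+0+0+0+0+0+1+0+0+0+0+0+0+0+0+0+0+0+0+0+0+0+0+0+0 mod 2 = 1
  c[12] = d·G[:,12] = (01111001111010111010011110)·(00000000100000000000000000) mod 2 = 0+0+0+0+0+0+0+0+1+0+0+0+0+0+0+0+0+0+0+0+0+0+0+0+0+0 mod 2 = 1
  c[13] = d·G[:,13] = (01111001111010111010011110)·(00000000010000000000000000) mod 2 = 0+0+0+0+0+0+0+0+0+1+0+0+0+0+0+0+0+0+0+0+0+0+0+0+0+0 mod 2 = 1
  c[14] = d·G[:,14] = (01111001111010111010011110)·(00000000001000000000000000) mod 2 = 0+0+0+0+0+0+0+0+0+0+1+0+0+0+0+0+0+0+0+0+0+0+0+0+0+0 mod 2 = 1
  c[15] = d·G[:,15] = (01111001111010111010011110)·(00000000000111111111111111) mod 2 = 0+0+0+0+0+0+0+0+0+0+0+0+1+0+1+1+1+0+1+0+0+1+1+1+1+0 mod 2 = 1
  c[16] = d·G[:,16] = (01111001111010111010011110)·(00000000000100000000000000) mod 2 = 0+0+0+0+0+0+0+0+0+0+0+0+0+0+0+0+0+0+0+0+0+0+0+0+0+0 mod 2 = 0
  c[17] = d·G[:,17] = (01111001111010111010011110)·(00000000000010000000000000) mod 2 = 0+0+0+0+0+0+0+0+0+0+0+0+1+0+0+0+0+0+0+0+0+0+0+0+0+0 mod 2 = 1
  c[18] = d·G[:,18] = (01111001111010111010011110)·(00000000000001000000000000) mod 2 = 0+0+0+0+0+0+0+0+0+0+0+0+0+0+0+0+0+0+0+0+0+0+0+0+0+0 mod 2 = 0
  c[19] = d·G[:,19] = (01111001111010111010011110)·(00000000000000100000000000) mod 2 = 0+0+0+0+0+0+0+0+0+0+0+0+0+0+1+0+0+0+0+0+0+0+0+0+0+0 mod 2 = 1
  c[20] = d·G[:,20] = (01111001111010111010011110)·(00000000000000010000000000) mod 2 = 0+0+0+0+0+0+0+0+0+0+0+0+0+0+0+1+0+0+0+0+0+0+0+0+0+0 mod 2 = 1
  c[21] = d·G[:,21] = (01111001111010111010011110)·(00000000000000001000000000) mod 2 = 0+0+0+0+0+0+0+0+0+0+0+0+0+0+0+0+1+0+0+0+0+0+0+0+0+0 mod 2 = 1
  c[22] = d·G[:,22] = (01111001111010111010011110)·(00000000000000000100000000) mod 2 = 0+0+0+0+0+0+0+0+0+0+0+0+0+0+0+0+0+0+0+0+0+0+0+0+0+0 mod 2 = 0
  c[23] = d·G[:,23] = (01111001111010111010011110)·(00000000000000000010000000) mod 2 = 0+0+0+0+0+0+0+0+0+0+0+0+0+0+0+0+0+0+1+0+0+0+0+0+0+0 mod 2 = 1
  c[24] = d·G[:,24] = (01111001111010111010011110)·(00000000000000000001000000) mod 2 = 0+0+0+0+0+0+0+0+0+0+0+0+0+0+0+0+0+0+0+0+0+0+0+0+0+0 mod 2 = 0
  c[25] = d·G[:,25] = (01111001111010111010011110)·(00000000000000000000100000) mod 2 = 0+0+0+0+0+0+0+0+0+0+0+0+0+0+0+0+0+0+0+0+0+0+0+0+0+0 mod 2 = 0
  c[26] = d·G[:,26] = (01111001111010111010011110)·(00000000000000000000010000) mod 2 = 0+0+0+0+0+0+0+0+0+0+0+0+0+0+0+0+0+0+0+0+0+1+0+0+0+0 mod 2 = 1
  c[27] = d·G[:,27] = (01111001111010111010011110)·(00000000000000000000001000) mod 2 = 0+0+0+0+0+0+0+0+0+0+0+0+0+0+0+0+0+0+0+0+0+0+1+0+0+0 mod 2 = 1
  c[28] = d·G[:,28] = (01111001111010111010011110)·(00000000000000000000000100) mod 2 = 0+0+0+0+0+0+0+0+0+0+0+0+0+0+0+0+0+0+0+0+0+0+0+1+0+0 mod 2 = 1
  c[29] = d·G[:,29] = (01111001111010111010011110)·(00000000000000000000000010) mod 2 = 0+0+0+0+0+0+0+0+0+0+0+0+0+0+0+0+0+0+0+0+0+0+0+0+1+0 mod 2 = 1
  c[30] = d·G[:,30] = (01111001111010111010011110)·(00000000000000000000000001) mod 2 = 0+0+0+0+0+0+0+0+0+0+0+0+0+0+0+0+0+0+0+0+0+0+0+0+0+0 mod 2 = 0
Codeword = 0001111010011111010111010011110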